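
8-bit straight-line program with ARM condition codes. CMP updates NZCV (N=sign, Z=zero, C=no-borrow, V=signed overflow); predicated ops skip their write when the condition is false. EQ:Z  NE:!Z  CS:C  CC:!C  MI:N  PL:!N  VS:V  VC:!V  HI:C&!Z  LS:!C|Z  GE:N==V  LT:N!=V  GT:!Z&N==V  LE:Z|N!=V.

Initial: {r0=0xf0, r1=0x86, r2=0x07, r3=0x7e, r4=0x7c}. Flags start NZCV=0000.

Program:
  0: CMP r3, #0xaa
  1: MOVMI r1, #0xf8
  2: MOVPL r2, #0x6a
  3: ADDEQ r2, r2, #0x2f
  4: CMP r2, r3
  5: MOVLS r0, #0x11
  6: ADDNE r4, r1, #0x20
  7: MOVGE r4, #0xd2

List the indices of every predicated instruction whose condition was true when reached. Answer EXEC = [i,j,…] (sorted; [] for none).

[0] flags=1001 → (cmp)
[1] flags=1001 MI?T → r1=0xf8
[2] flags=1001 PL?F → skip
[3] flags=1001 EQ?F → skip
[4] flags=1000 → (cmp)
[5] flags=1000 LS?T → r0=0x11
[6] flags=1000 NE?T → r4=0x18
[7] flags=1000 GE?F → skip

EXEC = [1,5,6]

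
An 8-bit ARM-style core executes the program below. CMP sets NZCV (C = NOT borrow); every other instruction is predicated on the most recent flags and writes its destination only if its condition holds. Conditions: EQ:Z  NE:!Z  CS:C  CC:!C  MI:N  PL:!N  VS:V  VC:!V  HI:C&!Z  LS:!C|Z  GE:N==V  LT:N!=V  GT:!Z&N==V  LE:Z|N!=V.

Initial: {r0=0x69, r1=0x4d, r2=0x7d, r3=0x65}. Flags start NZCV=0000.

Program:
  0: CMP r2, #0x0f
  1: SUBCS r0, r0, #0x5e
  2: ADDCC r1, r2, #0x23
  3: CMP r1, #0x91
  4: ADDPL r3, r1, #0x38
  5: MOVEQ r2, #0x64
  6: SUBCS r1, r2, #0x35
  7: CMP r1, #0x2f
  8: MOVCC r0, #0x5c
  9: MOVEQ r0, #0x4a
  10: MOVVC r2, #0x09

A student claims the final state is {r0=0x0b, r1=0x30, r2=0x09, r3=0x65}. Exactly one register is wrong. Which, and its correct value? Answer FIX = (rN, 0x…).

0: ✓ CMP  NZCV=0010
1: ✓ SUBCS  r0←0x0b
2: · ADDCC
3: ✓ CMP  NZCV=1001
4: · ADDPL
5: · MOVEQ
6: · SUBCS
7: ✓ CMP  NZCV=0010
8: · MOVCC
9: · MOVEQ
10: ✓ MOVVC  r2←0x09

FIX = (r1, 0x4d)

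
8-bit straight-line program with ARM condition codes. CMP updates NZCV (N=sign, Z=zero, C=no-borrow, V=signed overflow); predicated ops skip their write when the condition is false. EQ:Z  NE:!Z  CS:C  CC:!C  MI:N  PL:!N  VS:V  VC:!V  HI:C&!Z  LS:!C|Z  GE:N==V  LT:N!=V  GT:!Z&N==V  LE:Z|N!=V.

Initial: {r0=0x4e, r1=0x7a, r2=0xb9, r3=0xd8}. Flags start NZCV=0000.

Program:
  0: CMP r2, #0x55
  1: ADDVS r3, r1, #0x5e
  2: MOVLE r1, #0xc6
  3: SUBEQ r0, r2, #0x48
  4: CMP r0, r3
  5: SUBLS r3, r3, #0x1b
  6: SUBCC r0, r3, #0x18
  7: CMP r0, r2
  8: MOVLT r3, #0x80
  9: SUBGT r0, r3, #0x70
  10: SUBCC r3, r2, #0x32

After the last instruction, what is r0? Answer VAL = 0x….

0: ✓ CMP  NZCV=0011
1: ✓ ADDVS  r3←0xd8
2: ✓ MOVLE  r1←0xc6
3: · SUBEQ
4: ✓ CMP  NZCV=0000
5: ✓ SUBLS  r3←0xbd
6: ✓ SUBCC  r0←0xa5
7: ✓ CMP  NZCV=1000
8: ✓ MOVLT  r3←0x80
9: · SUBGT
10: ✓ SUBCC  r3←0x87

VAL = 0xa5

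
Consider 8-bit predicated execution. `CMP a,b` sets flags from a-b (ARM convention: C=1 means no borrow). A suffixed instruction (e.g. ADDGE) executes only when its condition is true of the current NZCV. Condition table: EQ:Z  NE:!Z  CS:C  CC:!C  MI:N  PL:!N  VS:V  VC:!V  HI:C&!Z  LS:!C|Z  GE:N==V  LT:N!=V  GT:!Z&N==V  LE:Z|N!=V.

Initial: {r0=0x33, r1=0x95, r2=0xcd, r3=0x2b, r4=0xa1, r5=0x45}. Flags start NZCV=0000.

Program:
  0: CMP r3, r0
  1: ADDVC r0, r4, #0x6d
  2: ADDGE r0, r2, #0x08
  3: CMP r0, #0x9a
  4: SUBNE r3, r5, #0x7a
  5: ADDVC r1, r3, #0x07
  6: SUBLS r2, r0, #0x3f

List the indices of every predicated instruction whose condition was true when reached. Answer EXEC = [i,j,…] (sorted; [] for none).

0: ✓ CMP  NZCV=1000
1: ✓ ADDVC  r0←0x0e
2: · ADDGE
3: ✓ CMP  NZCV=0000
4: ✓ SUBNE  r3←0xcb
5: ✓ ADDVC  r1←0xd2
6: ✓ SUBLS  r2←0xcf

EXEC = [1,4,5,6]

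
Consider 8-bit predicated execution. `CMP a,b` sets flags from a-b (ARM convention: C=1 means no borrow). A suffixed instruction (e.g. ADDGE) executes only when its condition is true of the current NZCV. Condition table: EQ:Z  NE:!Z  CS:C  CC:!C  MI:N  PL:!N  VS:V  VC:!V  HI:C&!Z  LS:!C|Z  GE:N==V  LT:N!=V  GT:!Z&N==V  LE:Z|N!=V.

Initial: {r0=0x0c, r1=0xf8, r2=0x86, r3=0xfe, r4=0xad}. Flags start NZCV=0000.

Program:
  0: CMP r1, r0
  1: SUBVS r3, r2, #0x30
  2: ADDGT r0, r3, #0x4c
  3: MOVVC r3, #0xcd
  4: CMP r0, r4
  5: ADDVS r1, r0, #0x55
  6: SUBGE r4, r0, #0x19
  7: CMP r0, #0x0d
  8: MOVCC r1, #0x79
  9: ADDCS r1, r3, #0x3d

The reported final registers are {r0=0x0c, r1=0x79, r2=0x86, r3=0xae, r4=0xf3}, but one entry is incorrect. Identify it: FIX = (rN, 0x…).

0: ✓ CMP  NZCV=1010
1: · SUBVS
2: · ADDGT
3: ✓ MOVVC  r3←0xcd
4: ✓ CMP  NZCV=0000
5: · ADDVS
6: ✓ SUBGE  r4←0xf3
7: ✓ CMP  NZCV=1000
8: ✓ MOVCC  r1←0x79
9: · ADDCS

FIX = (r3, 0xcd)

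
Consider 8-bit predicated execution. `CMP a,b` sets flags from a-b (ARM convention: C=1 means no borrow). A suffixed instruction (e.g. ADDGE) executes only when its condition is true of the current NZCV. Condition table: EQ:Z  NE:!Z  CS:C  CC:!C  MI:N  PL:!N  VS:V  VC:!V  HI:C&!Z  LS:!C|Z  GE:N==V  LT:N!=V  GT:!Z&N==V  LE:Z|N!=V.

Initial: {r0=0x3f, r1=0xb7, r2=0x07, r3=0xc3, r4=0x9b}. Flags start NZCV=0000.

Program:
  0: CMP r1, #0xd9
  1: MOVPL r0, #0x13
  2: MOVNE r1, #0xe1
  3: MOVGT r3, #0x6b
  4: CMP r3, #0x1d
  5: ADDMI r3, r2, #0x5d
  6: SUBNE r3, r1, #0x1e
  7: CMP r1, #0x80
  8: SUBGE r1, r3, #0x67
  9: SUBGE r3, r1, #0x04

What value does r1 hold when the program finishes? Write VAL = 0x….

[0] flags=1000 → (cmp)
[1] flags=1000 PL?F → skip
[2] flags=1000 NE?T → r1=0xe1
[3] flags=1000 GT?F → skip
[4] flags=1010 → (cmp)
[5] flags=1010 MI?T → r3=0x64
[6] flags=1010 NE?T → r3=0xc3
[7] flags=0010 → (cmp)
[8] flags=0010 GE?T → r1=0x5c
[9] flags=0010 GE?T → r3=0x58

VAL = 0x5c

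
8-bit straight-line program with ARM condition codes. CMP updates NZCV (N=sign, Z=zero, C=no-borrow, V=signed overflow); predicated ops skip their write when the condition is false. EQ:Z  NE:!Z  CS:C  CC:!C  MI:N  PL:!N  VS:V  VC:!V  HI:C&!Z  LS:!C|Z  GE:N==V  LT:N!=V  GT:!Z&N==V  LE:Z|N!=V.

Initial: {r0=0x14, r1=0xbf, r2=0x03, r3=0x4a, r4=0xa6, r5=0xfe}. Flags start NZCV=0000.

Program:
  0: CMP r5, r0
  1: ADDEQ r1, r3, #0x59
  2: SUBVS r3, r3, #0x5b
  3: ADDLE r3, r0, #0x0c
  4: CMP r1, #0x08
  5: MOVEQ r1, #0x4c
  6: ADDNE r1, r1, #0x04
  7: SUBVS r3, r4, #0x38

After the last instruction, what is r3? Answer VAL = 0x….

0: ✓ CMP  NZCV=1010
1: · ADDEQ
2: · SUBVS
3: ✓ ADDLE  r3←0x20
4: ✓ CMP  NZCV=1010
5: · MOVEQ
6: ✓ ADDNE  r1←0xc3
7: · SUBVS

VAL = 0x20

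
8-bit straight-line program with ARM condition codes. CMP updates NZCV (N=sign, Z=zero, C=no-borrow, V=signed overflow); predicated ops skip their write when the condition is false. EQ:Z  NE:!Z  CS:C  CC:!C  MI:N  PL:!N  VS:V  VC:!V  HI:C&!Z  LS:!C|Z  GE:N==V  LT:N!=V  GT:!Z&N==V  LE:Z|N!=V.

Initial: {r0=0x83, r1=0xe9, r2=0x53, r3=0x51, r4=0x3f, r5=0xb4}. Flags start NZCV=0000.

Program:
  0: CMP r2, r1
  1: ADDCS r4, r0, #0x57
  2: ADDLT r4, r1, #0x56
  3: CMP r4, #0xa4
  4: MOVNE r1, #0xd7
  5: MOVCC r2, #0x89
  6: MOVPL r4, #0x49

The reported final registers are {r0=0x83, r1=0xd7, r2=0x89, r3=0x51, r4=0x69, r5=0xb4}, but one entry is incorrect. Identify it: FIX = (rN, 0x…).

FIX = (r4, 0x3f)

[0] flags=0000 → (cmp)
[1] flags=0000 CS?F → skip
[2] flags=0000 LT?F → skip
[3] flags=1001 → (cmp)
[4] flags=1001 NE?T → r1=0xd7
[5] flags=1001 CC?T → r2=0x89
[6] flags=1001 PL?F → skip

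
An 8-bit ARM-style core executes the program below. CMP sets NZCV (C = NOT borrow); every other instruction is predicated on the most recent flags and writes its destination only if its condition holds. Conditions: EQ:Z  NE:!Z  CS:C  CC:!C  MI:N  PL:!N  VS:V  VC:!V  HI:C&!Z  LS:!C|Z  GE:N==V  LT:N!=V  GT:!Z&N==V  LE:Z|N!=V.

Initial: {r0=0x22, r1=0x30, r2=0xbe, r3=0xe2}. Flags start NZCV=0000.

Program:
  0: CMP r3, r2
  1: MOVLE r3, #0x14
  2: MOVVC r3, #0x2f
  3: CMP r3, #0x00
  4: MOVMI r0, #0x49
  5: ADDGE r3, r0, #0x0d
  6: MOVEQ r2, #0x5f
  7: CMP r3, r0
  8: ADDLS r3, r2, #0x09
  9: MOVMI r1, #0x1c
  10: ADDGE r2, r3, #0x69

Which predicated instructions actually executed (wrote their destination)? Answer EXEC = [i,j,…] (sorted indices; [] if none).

EXEC = [2,5,10]

0: ✓ CMP  NZCV=0010
1: · MOVLE
2: ✓ MOVVC  r3←0x2f
3: ✓ CMP  NZCV=0010
4: · MOVMI
5: ✓ ADDGE  r3←0x2f
6: · MOVEQ
7: ✓ CMP  NZCV=0010
8: · ADDLS
9: · MOVMI
10: ✓ ADDGE  r2←0x98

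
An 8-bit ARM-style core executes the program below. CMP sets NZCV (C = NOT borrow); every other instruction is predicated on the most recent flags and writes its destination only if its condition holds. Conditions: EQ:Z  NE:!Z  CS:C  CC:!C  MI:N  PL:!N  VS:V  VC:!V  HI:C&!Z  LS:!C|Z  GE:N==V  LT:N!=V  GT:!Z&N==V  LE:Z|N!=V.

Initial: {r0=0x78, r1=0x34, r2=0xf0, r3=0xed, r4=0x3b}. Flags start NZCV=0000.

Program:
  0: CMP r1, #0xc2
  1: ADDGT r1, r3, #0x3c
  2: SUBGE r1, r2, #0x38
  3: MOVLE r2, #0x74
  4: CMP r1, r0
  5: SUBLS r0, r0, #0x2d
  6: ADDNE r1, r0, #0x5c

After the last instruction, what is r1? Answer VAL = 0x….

[0] flags=0000 → (cmp)
[1] flags=0000 GT?T → r1=0x29
[2] flags=0000 GE?T → r1=0xb8
[3] flags=0000 LE?F → skip
[4] flags=0011 → (cmp)
[5] flags=0011 LS?F → skip
[6] flags=0011 NE?T → r1=0xd4

VAL = 0xd4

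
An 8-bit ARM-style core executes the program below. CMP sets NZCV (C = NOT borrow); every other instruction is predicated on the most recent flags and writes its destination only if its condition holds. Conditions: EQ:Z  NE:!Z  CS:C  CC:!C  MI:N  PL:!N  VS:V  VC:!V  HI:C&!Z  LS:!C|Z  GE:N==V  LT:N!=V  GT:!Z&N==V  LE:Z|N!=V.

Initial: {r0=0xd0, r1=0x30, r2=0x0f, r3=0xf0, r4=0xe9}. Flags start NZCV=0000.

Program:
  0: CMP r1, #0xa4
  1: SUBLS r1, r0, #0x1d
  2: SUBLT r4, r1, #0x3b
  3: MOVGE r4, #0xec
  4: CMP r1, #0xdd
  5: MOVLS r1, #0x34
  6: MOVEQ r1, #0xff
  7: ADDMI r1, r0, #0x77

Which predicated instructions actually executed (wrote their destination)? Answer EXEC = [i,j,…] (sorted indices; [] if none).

EXEC = [1,3,5,7]

[0] flags=1001 → (cmp)
[1] flags=1001 LS?T → r1=0xb3
[2] flags=1001 LT?F → skip
[3] flags=1001 GE?T → r4=0xec
[4] flags=1000 → (cmp)
[5] flags=1000 LS?T → r1=0x34
[6] flags=1000 EQ?F → skip
[7] flags=1000 MI?T → r1=0x47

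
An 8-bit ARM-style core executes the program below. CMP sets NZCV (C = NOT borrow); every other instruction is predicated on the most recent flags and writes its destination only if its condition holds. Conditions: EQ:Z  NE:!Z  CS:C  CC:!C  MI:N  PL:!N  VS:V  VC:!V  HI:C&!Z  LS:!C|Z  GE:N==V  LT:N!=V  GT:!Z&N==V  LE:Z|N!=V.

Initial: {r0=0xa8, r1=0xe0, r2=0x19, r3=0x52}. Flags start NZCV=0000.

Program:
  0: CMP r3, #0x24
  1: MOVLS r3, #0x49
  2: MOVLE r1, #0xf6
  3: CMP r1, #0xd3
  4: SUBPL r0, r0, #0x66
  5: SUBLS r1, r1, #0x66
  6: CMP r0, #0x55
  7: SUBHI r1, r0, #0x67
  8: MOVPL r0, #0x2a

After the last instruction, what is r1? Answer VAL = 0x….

VAL = 0xe0

0: ✓ CMP  NZCV=0010
1: · MOVLS
2: · MOVLE
3: ✓ CMP  NZCV=0010
4: ✓ SUBPL  r0←0x42
5: · SUBLS
6: ✓ CMP  NZCV=1000
7: · SUBHI
8: · MOVPL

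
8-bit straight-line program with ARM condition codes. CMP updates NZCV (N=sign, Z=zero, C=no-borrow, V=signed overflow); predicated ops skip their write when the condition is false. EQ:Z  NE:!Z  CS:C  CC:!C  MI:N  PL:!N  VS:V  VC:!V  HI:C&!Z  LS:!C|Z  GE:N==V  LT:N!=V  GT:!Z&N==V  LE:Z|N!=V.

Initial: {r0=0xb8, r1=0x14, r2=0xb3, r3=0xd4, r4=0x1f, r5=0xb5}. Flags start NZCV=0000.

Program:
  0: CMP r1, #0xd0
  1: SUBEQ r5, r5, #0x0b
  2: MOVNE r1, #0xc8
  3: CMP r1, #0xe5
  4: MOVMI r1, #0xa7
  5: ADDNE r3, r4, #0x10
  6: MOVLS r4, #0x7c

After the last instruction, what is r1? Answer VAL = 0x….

[0] flags=0000 → (cmp)
[1] flags=0000 EQ?F → skip
[2] flags=0000 NE?T → r1=0xc8
[3] flags=1000 → (cmp)
[4] flags=1000 MI?T → r1=0xa7
[5] flags=1000 NE?T → r3=0x2f
[6] flags=1000 LS?T → r4=0x7c

VAL = 0xa7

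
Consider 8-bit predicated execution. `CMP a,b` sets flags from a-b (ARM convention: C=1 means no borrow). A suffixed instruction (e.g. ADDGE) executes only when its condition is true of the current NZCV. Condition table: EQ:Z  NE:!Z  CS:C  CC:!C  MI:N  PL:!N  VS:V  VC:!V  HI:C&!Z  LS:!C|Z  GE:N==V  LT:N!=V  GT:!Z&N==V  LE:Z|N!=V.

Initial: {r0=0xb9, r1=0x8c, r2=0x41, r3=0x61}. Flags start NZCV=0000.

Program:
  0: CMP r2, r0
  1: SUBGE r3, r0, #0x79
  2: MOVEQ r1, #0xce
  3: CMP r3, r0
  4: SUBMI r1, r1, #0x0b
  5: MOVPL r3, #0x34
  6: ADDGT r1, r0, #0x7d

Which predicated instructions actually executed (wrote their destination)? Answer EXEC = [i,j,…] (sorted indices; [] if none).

0: ✓ CMP  NZCV=1001
1: ✓ SUBGE  r3←0x40
2: · MOVEQ
3: ✓ CMP  NZCV=1001
4: ✓ SUBMI  r1←0x81
5: · MOVPL
6: ✓ ADDGT  r1←0x36

EXEC = [1,4,6]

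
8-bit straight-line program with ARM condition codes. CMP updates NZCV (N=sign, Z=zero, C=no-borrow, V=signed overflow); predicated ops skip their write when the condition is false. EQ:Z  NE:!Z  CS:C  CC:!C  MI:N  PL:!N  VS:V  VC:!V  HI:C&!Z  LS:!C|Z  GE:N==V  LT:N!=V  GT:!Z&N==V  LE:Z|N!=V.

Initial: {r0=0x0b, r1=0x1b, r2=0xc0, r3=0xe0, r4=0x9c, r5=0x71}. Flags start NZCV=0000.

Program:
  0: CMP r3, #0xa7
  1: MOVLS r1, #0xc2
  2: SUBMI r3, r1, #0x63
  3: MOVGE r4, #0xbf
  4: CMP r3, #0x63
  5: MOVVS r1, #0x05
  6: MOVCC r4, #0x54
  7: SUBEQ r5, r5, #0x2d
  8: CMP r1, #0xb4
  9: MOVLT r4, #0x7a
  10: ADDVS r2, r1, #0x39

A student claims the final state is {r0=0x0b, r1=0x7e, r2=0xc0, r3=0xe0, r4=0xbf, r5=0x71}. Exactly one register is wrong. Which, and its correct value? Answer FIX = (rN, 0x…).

FIX = (r1, 0x05)

[0] flags=0010 → (cmp)
[1] flags=0010 LS?F → skip
[2] flags=0010 MI?F → skip
[3] flags=0010 GE?T → r4=0xbf
[4] flags=0011 → (cmp)
[5] flags=0011 VS?T → r1=0x05
[6] flags=0011 CC?F → skip
[7] flags=0011 EQ?F → skip
[8] flags=0000 → (cmp)
[9] flags=0000 LT?F → skip
[10] flags=0000 VS?F → skip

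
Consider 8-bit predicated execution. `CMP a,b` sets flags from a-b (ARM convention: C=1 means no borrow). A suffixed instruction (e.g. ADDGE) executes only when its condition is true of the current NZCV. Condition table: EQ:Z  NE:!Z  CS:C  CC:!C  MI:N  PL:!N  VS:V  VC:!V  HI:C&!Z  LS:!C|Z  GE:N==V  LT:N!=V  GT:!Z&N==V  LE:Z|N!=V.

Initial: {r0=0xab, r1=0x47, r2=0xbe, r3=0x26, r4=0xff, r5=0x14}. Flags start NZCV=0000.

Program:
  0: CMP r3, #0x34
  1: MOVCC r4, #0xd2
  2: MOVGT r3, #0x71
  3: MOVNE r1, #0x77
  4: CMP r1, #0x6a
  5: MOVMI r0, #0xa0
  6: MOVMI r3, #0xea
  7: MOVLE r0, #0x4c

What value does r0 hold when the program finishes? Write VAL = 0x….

VAL = 0xab

[0] flags=1000 → (cmp)
[1] flags=1000 CC?T → r4=0xd2
[2] flags=1000 GT?F → skip
[3] flags=1000 NE?T → r1=0x77
[4] flags=0010 → (cmp)
[5] flags=0010 MI?F → skip
[6] flags=0010 MI?F → skip
[7] flags=0010 LE?F → skip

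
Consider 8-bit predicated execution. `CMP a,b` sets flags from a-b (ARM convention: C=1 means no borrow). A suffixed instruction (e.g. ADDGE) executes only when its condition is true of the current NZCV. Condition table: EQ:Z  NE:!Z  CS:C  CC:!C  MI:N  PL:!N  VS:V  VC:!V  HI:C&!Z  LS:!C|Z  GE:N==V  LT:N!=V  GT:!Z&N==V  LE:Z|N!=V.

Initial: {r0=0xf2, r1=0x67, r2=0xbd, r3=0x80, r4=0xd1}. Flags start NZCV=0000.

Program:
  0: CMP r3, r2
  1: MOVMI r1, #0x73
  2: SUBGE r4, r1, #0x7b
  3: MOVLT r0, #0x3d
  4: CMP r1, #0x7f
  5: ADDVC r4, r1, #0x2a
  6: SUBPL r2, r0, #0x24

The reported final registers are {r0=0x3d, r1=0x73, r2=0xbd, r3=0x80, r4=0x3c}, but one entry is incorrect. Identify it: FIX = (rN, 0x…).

[0] flags=1000 → (cmp)
[1] flags=1000 MI?T → r1=0x73
[2] flags=1000 GE?F → skip
[3] flags=1000 LT?T → r0=0x3d
[4] flags=1000 → (cmp)
[5] flags=1000 VC?T → r4=0x9d
[6] flags=1000 PL?F → skip

FIX = (r4, 0x9d)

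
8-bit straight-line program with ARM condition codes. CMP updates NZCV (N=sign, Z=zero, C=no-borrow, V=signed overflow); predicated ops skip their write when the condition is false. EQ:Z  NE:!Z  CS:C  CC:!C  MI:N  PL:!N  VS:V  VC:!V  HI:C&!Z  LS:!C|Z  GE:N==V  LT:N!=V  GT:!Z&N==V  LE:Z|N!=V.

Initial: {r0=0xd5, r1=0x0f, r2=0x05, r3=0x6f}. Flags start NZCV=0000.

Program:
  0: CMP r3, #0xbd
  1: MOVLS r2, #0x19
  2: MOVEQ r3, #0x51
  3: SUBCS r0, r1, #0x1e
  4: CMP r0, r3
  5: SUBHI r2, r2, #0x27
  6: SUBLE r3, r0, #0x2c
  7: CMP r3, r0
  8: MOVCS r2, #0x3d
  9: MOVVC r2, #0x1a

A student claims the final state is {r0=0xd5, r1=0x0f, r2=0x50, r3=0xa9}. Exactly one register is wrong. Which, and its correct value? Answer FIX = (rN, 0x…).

FIX = (r2, 0x1a)

[0] flags=1001 → (cmp)
[1] flags=1001 LS?T → r2=0x19
[2] flags=1001 EQ?F → skip
[3] flags=1001 CS?F → skip
[4] flags=0011 → (cmp)
[5] flags=0011 HI?T → r2=0xf2
[6] flags=0011 LE?T → r3=0xa9
[7] flags=1000 → (cmp)
[8] flags=1000 CS?F → skip
[9] flags=1000 VC?T → r2=0x1a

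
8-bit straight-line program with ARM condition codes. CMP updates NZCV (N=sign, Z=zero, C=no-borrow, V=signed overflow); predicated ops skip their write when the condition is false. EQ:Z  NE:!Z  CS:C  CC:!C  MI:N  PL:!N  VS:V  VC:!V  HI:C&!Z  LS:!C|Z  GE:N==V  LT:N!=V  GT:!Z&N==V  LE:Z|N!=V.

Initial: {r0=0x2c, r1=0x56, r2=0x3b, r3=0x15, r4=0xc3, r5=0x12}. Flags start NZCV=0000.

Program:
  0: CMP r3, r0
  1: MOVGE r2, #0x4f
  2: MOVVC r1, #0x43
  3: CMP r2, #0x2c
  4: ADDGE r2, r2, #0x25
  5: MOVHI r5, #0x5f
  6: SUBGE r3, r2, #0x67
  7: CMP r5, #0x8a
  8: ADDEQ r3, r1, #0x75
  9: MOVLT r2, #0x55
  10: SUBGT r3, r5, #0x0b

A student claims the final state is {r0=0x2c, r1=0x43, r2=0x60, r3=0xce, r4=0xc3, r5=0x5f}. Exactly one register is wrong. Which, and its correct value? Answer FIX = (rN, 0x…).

[0] flags=1000 → (cmp)
[1] flags=1000 GE?F → skip
[2] flags=1000 VC?T → r1=0x43
[3] flags=0010 → (cmp)
[4] flags=0010 GE?T → r2=0x60
[5] flags=0010 HI?T → r5=0x5f
[6] flags=0010 GE?T → r3=0xf9
[7] flags=1001 → (cmp)
[8] flags=1001 EQ?F → skip
[9] flags=1001 LT?F → skip
[10] flags=1001 GT?T → r3=0x54

FIX = (r3, 0x54)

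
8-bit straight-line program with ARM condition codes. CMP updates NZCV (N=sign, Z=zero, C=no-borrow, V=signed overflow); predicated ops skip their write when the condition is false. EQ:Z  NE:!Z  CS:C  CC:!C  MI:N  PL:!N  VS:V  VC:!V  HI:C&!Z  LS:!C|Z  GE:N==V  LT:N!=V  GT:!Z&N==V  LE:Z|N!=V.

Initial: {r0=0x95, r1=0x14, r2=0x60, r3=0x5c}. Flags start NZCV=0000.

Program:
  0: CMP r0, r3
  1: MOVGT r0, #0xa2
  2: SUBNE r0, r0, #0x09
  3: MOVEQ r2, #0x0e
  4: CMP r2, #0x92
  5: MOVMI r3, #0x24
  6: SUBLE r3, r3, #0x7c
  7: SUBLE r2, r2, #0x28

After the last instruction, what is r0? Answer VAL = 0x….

VAL = 0x8c

0: ✓ CMP  NZCV=0011
1: · MOVGT
2: ✓ SUBNE  r0←0x8c
3: · MOVEQ
4: ✓ CMP  NZCV=1001
5: ✓ MOVMI  r3←0x24
6: · SUBLE
7: · SUBLE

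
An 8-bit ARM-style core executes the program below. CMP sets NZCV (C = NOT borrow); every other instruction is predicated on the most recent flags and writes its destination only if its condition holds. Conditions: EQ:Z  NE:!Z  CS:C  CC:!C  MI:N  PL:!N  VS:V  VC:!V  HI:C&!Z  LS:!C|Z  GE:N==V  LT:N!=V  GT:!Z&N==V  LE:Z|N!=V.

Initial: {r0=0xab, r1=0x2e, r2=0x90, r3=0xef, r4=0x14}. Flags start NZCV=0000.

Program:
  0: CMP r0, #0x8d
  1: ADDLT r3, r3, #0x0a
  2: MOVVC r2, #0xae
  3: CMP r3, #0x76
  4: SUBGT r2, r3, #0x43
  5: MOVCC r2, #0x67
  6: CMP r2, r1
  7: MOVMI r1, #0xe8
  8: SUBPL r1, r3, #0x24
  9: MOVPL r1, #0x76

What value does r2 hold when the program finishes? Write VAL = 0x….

0: ✓ CMP  NZCV=0010
1: · ADDLT
2: ✓ MOVVC  r2←0xae
3: ✓ CMP  NZCV=0011
4: · SUBGT
5: · MOVCC
6: ✓ CMP  NZCV=1010
7: ✓ MOVMI  r1←0xe8
8: · SUBPL
9: · MOVPL

VAL = 0xae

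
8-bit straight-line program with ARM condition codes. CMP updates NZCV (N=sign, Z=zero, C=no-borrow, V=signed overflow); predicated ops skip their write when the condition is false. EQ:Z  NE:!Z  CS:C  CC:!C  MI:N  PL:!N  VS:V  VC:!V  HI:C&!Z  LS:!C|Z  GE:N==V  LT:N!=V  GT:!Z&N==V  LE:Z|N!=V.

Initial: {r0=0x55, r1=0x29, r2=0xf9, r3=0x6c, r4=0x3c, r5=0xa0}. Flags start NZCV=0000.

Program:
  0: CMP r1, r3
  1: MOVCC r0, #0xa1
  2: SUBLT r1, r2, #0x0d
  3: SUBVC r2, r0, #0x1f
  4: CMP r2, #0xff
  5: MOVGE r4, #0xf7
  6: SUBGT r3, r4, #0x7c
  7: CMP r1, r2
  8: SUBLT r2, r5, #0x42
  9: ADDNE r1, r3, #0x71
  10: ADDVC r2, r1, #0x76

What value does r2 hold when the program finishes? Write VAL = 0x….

0: ✓ CMP  NZCV=1000
1: ✓ MOVCC  r0←0xa1
2: ✓ SUBLT  r1←0xec
3: ✓ SUBVC  r2←0x82
4: ✓ CMP  NZCV=1000
5: · MOVGE
6: · SUBGT
7: ✓ CMP  NZCV=0010
8: · SUBLT
9: ✓ ADDNE  r1←0xdd
10: ✓ ADDVC  r2←0x53

VAL = 0x53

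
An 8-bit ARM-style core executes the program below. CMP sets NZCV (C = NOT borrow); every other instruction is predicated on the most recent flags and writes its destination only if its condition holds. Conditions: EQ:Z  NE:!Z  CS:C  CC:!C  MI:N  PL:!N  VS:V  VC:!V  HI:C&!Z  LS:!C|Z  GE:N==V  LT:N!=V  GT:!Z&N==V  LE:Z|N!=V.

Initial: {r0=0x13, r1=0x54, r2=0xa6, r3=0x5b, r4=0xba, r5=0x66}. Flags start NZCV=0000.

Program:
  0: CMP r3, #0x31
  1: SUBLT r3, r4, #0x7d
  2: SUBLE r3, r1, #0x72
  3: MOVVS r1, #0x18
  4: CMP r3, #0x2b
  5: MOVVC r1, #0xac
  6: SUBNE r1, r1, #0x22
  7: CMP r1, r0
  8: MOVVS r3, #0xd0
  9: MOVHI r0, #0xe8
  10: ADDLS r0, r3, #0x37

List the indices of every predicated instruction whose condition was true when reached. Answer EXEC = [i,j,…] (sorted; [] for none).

0: ✓ CMP  NZCV=0010
1: · SUBLT
2: · SUBLE
3: · MOVVS
4: ✓ CMP  NZCV=0010
5: ✓ MOVVC  r1←0xac
6: ✓ SUBNE  r1←0x8a
7: ✓ CMP  NZCV=0011
8: ✓ MOVVS  r3←0xd0
9: ✓ MOVHI  r0←0xe8
10: · ADDLS

EXEC = [5,6,8,9]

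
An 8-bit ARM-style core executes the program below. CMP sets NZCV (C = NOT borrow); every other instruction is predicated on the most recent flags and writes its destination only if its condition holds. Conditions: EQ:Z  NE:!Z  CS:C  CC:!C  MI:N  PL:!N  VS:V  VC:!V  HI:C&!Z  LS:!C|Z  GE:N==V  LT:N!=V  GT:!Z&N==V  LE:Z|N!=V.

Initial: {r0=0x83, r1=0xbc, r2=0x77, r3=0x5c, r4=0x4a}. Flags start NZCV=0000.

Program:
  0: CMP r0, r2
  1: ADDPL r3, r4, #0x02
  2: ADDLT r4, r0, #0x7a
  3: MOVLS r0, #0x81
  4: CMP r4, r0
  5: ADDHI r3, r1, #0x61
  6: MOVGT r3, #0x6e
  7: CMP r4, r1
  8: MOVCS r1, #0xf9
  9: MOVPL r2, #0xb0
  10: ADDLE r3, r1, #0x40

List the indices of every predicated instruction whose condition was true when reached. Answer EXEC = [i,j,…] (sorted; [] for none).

[0] flags=0011 → (cmp)
[1] flags=0011 PL?T → r3=0x4c
[2] flags=0011 LT?T → r4=0xfd
[3] flags=0011 LS?F → skip
[4] flags=0010 → (cmp)
[5] flags=0010 HI?T → r3=0x1d
[6] flags=0010 GT?T → r3=0x6e
[7] flags=0010 → (cmp)
[8] flags=0010 CS?T → r1=0xf9
[9] flags=0010 PL?T → r2=0xb0
[10] flags=0010 LE?F → skip

EXEC = [1,2,5,6,8,9]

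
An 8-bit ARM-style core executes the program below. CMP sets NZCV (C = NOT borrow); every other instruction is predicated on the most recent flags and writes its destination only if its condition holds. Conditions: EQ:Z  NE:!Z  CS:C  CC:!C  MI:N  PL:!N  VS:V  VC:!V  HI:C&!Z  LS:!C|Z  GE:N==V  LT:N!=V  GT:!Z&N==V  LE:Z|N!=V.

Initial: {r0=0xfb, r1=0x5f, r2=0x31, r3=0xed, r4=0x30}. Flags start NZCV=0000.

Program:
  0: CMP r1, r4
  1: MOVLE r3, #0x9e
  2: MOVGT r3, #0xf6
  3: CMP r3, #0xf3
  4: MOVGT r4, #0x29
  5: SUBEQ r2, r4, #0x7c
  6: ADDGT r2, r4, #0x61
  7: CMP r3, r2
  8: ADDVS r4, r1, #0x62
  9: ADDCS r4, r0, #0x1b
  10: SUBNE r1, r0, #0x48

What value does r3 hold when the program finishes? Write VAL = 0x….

[0] flags=0010 → (cmp)
[1] flags=0010 LE?F → skip
[2] flags=0010 GT?T → r3=0xf6
[3] flags=0010 → (cmp)
[4] flags=0010 GT?T → r4=0x29
[5] flags=0010 EQ?F → skip
[6] flags=0010 GT?T → r2=0x8a
[7] flags=0010 → (cmp)
[8] flags=0010 VS?F → skip
[9] flags=0010 CS?T → r4=0x16
[10] flags=0010 NE?T → r1=0xb3

VAL = 0xf6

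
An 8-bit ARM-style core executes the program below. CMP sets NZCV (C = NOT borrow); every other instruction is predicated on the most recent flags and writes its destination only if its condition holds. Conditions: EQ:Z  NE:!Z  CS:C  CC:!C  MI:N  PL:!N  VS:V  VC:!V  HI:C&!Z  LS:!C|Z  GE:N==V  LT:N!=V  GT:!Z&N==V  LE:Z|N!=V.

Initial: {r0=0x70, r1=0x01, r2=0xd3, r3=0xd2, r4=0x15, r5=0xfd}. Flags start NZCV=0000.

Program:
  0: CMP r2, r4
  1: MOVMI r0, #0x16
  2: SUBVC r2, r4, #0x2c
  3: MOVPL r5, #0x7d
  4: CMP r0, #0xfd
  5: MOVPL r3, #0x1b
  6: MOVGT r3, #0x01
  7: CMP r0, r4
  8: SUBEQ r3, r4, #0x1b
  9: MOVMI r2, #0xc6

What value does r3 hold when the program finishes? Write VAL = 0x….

0: ✓ CMP  NZCV=1010
1: ✓ MOVMI  r0←0x16
2: ✓ SUBVC  r2←0xe9
3: · MOVPL
4: ✓ CMP  NZCV=0000
5: ✓ MOVPL  r3←0x1b
6: ✓ MOVGT  r3←0x01
7: ✓ CMP  NZCV=0010
8: · SUBEQ
9: · MOVMI

VAL = 0x01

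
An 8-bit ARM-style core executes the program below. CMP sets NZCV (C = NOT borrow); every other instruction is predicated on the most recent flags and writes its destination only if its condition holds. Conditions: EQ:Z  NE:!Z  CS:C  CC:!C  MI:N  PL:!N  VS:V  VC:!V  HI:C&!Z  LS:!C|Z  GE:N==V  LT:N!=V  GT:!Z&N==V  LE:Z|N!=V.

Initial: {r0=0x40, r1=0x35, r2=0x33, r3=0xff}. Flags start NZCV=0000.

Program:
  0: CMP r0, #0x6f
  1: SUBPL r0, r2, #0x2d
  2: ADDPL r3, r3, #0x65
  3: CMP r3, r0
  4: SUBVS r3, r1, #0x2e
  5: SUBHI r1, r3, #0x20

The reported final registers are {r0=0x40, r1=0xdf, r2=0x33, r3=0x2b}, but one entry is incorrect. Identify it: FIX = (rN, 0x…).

0: ✓ CMP  NZCV=1000
1: · SUBPL
2: · ADDPL
3: ✓ CMP  NZCV=1010
4: · SUBVS
5: ✓ SUBHI  r1←0xdf

FIX = (r3, 0xff)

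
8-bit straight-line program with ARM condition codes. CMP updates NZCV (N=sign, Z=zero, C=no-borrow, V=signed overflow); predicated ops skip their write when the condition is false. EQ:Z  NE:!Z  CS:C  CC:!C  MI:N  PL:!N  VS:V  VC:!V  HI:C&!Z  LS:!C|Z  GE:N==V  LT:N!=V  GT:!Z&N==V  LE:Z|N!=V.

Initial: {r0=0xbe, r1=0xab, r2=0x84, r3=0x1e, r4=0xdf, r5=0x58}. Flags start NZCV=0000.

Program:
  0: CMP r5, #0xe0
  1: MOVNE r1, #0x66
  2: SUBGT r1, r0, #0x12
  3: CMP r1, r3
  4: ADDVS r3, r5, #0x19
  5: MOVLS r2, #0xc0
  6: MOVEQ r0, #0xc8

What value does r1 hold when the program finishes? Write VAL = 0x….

VAL = 0xac

[0] flags=0000 → (cmp)
[1] flags=0000 NE?T → r1=0x66
[2] flags=0000 GT?T → r1=0xac
[3] flags=1010 → (cmp)
[4] flags=1010 VS?F → skip
[5] flags=1010 LS?F → skip
[6] flags=1010 EQ?F → skip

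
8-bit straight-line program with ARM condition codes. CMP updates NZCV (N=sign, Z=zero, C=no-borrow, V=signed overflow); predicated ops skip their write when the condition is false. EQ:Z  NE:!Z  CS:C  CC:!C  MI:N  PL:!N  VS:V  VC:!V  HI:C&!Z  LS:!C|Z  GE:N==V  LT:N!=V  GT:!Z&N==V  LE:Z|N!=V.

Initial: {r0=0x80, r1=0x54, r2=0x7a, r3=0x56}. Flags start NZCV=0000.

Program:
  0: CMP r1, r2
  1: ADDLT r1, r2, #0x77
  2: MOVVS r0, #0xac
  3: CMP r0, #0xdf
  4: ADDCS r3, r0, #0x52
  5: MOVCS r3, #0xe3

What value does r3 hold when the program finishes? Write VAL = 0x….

0: ✓ CMP  NZCV=1000
1: ✓ ADDLT  r1←0xf1
2: · MOVVS
3: ✓ CMP  NZCV=1000
4: · ADDCS
5: · MOVCS

VAL = 0x56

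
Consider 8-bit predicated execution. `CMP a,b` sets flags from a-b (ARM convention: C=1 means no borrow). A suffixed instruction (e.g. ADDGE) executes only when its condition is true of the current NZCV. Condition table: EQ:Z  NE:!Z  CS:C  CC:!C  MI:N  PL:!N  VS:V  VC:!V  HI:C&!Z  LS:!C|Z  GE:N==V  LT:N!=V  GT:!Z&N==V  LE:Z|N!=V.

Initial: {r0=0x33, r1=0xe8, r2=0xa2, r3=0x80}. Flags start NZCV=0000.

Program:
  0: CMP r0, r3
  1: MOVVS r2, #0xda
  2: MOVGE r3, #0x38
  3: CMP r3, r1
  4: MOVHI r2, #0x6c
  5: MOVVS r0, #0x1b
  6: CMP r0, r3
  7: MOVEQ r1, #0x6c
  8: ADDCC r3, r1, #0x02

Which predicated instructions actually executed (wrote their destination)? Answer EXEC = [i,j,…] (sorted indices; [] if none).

0: ✓ CMP  NZCV=1001
1: ✓ MOVVS  r2←0xda
2: ✓ MOVGE  r3←0x38
3: ✓ CMP  NZCV=0000
4: · MOVHI
5: · MOVVS
6: ✓ CMP  NZCV=1000
7: · MOVEQ
8: ✓ ADDCC  r3←0xea

EXEC = [1,2,8]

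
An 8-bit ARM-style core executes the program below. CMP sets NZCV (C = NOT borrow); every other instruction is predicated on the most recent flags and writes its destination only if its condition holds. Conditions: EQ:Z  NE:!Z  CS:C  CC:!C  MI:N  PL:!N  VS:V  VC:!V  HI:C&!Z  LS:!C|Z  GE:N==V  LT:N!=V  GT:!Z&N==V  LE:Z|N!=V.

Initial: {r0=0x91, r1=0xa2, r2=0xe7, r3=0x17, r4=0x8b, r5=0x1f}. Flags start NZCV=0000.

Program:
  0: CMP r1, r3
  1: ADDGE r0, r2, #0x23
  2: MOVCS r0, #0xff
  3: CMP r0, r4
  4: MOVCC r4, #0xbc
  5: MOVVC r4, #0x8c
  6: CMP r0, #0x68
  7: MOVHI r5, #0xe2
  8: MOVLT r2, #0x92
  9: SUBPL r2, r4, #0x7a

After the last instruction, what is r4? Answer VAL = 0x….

VAL = 0x8c

0: ✓ CMP  NZCV=1010
1: · ADDGE
2: ✓ MOVCS  r0←0xff
3: ✓ CMP  NZCV=0010
4: · MOVCC
5: ✓ MOVVC  r4←0x8c
6: ✓ CMP  NZCV=1010
7: ✓ MOVHI  r5←0xe2
8: ✓ MOVLT  r2←0x92
9: · SUBPL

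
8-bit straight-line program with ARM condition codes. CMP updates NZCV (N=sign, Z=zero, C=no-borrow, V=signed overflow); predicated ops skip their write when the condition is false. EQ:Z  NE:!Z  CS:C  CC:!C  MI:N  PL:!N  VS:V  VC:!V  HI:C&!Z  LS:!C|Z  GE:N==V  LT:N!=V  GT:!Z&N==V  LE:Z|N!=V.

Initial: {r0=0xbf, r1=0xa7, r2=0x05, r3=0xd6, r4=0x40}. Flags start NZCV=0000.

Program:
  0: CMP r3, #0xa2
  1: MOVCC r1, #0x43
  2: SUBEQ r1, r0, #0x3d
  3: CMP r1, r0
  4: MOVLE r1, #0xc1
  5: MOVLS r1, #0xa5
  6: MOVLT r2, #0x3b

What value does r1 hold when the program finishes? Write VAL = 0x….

[0] flags=0010 → (cmp)
[1] flags=0010 CC?F → skip
[2] flags=0010 EQ?F → skip
[3] flags=1000 → (cmp)
[4] flags=1000 LE?T → r1=0xc1
[5] flags=1000 LS?T → r1=0xa5
[6] flags=1000 LT?T → r2=0x3b

VAL = 0xa5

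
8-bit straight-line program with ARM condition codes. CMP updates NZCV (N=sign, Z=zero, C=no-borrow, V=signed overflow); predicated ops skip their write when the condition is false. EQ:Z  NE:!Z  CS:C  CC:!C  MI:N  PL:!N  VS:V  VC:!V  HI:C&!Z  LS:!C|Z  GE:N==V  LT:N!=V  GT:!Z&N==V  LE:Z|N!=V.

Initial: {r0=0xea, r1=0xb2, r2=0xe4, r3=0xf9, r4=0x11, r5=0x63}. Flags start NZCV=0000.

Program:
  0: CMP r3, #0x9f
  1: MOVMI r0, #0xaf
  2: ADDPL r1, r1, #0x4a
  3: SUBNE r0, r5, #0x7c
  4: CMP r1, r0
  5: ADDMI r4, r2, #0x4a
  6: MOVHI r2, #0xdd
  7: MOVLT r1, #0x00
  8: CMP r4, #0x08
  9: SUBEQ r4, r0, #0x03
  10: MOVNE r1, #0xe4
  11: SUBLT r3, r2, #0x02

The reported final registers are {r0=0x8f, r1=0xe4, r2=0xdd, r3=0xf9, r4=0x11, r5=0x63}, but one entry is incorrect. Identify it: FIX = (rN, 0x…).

[0] flags=0010 → (cmp)
[1] flags=0010 MI?F → skip
[2] flags=0010 PL?T → r1=0xfc
[3] flags=0010 NE?T → r0=0xe7
[4] flags=0010 → (cmp)
[5] flags=0010 MI?F → skip
[6] flags=0010 HI?T → r2=0xdd
[7] flags=0010 LT?F → skip
[8] flags=0010 → (cmp)
[9] flags=0010 EQ?F → skip
[10] flags=0010 NE?T → r1=0xe4
[11] flags=0010 LT?F → skip

FIX = (r0, 0xe7)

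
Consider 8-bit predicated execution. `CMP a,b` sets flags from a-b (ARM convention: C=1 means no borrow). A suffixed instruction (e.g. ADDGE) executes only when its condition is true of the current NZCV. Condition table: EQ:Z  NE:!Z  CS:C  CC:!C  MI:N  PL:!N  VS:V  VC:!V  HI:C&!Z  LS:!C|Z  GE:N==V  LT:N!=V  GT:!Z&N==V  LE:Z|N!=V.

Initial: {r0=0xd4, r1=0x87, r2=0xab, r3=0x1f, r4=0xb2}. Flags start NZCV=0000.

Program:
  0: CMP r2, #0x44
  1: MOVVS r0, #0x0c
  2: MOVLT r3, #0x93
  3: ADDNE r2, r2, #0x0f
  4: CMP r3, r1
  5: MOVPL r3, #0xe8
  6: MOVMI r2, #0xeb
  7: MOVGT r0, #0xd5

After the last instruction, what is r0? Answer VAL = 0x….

VAL = 0xd5

[0] flags=0011 → (cmp)
[1] flags=0011 VS?T → r0=0x0c
[2] flags=0011 LT?T → r3=0x93
[3] flags=0011 NE?T → r2=0xba
[4] flags=0010 → (cmp)
[5] flags=0010 PL?T → r3=0xe8
[6] flags=0010 MI?F → skip
[7] flags=0010 GT?T → r0=0xd5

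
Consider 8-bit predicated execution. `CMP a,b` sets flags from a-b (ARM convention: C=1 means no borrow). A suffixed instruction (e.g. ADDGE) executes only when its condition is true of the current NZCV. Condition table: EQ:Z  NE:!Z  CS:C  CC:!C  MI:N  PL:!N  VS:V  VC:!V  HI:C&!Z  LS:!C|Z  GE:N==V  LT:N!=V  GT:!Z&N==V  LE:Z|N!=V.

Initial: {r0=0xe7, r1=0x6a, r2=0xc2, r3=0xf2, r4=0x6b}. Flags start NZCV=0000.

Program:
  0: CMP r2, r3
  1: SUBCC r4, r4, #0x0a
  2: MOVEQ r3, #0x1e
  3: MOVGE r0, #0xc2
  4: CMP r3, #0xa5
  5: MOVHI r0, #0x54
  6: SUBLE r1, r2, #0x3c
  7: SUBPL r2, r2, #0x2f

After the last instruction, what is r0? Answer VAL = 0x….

VAL = 0x54

0: ✓ CMP  NZCV=1000
1: ✓ SUBCC  r4←0x61
2: · MOVEQ
3: · MOVGE
4: ✓ CMP  NZCV=0010
5: ✓ MOVHI  r0←0x54
6: · SUBLE
7: ✓ SUBPL  r2←0x93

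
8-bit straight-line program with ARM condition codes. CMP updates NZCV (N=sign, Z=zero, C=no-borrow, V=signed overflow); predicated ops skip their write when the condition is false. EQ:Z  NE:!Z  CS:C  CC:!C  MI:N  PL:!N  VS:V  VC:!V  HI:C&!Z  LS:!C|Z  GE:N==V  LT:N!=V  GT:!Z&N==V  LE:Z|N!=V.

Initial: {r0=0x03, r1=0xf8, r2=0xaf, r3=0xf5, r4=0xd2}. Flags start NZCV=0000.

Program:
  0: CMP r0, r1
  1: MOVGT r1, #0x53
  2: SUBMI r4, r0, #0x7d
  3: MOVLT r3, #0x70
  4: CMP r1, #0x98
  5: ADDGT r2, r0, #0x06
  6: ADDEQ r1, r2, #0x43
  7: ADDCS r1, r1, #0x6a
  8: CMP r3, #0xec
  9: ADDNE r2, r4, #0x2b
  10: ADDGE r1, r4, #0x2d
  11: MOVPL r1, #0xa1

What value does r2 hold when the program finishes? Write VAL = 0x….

VAL = 0xfd

0: ✓ CMP  NZCV=0000
1: ✓ MOVGT  r1←0x53
2: · SUBMI
3: · MOVLT
4: ✓ CMP  NZCV=1001
5: ✓ ADDGT  r2←0x09
6: · ADDEQ
7: · ADDCS
8: ✓ CMP  NZCV=0010
9: ✓ ADDNE  r2←0xfd
10: ✓ ADDGE  r1←0xff
11: ✓ MOVPL  r1←0xa1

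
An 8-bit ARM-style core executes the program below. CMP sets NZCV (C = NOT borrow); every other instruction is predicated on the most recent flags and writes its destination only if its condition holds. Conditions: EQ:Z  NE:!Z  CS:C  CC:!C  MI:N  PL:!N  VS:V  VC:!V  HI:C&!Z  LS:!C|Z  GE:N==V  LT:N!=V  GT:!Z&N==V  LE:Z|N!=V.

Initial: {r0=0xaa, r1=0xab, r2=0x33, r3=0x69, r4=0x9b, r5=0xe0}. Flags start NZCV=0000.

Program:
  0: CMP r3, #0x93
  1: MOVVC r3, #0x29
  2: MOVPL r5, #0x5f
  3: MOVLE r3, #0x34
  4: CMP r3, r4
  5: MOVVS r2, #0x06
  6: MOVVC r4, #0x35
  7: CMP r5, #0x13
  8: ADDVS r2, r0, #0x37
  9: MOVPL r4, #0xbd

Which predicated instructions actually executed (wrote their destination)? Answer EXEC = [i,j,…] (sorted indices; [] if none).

EXEC = [5]

0: ✓ CMP  NZCV=1001
1: · MOVVC
2: · MOVPL
3: · MOVLE
4: ✓ CMP  NZCV=1001
5: ✓ MOVVS  r2←0x06
6: · MOVVC
7: ✓ CMP  NZCV=1010
8: · ADDVS
9: · MOVPL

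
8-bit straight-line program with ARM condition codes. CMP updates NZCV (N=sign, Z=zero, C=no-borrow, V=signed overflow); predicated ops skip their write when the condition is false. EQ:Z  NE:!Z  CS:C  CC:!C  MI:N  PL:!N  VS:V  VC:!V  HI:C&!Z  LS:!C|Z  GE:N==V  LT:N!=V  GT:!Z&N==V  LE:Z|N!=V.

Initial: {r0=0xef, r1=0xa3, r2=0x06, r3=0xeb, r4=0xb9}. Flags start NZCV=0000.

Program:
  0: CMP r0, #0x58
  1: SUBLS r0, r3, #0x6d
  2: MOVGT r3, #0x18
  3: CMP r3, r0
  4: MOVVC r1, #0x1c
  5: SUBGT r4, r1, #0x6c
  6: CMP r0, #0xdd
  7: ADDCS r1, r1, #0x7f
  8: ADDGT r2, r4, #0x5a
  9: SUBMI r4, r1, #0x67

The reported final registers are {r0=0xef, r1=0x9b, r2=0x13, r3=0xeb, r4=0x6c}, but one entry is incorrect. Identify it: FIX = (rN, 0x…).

FIX = (r4, 0xb9)

0: ✓ CMP  NZCV=1010
1: · SUBLS
2: · MOVGT
3: ✓ CMP  NZCV=1000
4: ✓ MOVVC  r1←0x1c
5: · SUBGT
6: ✓ CMP  NZCV=0010
7: ✓ ADDCS  r1←0x9b
8: ✓ ADDGT  r2←0x13
9: · SUBMI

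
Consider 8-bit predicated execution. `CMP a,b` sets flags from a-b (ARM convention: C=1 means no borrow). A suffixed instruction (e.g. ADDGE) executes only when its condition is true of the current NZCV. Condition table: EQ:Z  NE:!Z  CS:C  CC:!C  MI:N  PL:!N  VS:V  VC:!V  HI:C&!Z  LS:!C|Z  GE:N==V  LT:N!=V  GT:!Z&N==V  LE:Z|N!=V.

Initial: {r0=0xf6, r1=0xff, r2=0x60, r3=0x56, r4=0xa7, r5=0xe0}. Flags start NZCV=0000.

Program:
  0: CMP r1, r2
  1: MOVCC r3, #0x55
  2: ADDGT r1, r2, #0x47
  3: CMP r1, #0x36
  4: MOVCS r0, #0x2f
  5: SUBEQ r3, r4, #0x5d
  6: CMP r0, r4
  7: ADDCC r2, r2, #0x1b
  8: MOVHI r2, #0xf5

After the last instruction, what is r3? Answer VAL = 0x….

0: ✓ CMP  NZCV=1010
1: · MOVCC
2: · ADDGT
3: ✓ CMP  NZCV=1010
4: ✓ MOVCS  r0←0x2f
5: · SUBEQ
6: ✓ CMP  NZCV=1001
7: ✓ ADDCC  r2←0x7b
8: · MOVHI

VAL = 0x56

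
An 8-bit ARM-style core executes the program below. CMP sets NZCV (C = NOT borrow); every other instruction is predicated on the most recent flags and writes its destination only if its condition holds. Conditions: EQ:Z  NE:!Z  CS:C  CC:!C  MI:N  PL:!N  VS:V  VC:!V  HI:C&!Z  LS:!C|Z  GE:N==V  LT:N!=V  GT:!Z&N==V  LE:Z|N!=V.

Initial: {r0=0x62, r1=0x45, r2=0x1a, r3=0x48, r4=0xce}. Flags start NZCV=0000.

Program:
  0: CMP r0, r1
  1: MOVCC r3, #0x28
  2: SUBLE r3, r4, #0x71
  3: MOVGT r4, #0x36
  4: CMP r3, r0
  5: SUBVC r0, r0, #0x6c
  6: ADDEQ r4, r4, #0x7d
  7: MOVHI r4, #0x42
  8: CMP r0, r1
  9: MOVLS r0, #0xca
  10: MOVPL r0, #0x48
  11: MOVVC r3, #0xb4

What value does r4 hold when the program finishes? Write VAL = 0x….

0: ✓ CMP  NZCV=0010
1: · MOVCC
2: · SUBLE
3: ✓ MOVGT  r4←0x36
4: ✓ CMP  NZCV=1000
5: ✓ SUBVC  r0←0xf6
6: · ADDEQ
7: · MOVHI
8: ✓ CMP  NZCV=1010
9: · MOVLS
10: · MOVPL
11: ✓ MOVVC  r3←0xb4

VAL = 0x36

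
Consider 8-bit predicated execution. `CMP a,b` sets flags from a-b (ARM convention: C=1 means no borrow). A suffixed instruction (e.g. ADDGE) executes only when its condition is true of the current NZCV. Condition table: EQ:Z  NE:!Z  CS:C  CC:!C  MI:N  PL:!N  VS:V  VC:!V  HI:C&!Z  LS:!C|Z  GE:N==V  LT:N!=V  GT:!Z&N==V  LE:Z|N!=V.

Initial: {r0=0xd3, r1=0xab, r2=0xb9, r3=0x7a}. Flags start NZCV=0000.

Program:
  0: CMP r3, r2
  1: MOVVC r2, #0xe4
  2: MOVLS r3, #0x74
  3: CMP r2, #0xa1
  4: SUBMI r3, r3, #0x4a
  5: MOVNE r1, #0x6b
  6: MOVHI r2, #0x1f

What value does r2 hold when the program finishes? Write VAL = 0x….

[0] flags=1001 → (cmp)
[1] flags=1001 VC?F → skip
[2] flags=1001 LS?T → r3=0x74
[3] flags=0010 → (cmp)
[4] flags=0010 MI?F → skip
[5] flags=0010 NE?T → r1=0x6b
[6] flags=0010 HI?T → r2=0x1f

VAL = 0x1f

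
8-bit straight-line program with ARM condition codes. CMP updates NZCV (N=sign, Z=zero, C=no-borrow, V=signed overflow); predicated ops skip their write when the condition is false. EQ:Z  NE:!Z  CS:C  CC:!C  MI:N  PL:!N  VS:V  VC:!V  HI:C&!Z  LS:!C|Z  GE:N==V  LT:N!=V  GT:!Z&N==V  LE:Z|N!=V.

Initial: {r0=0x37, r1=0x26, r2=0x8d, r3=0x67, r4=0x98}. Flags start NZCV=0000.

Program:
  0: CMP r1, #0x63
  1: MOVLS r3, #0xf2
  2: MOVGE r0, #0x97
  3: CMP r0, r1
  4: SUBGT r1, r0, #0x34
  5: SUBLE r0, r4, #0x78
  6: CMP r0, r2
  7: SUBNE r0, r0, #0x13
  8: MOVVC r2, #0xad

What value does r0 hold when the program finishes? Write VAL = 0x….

VAL = 0x24

[0] flags=1000 → (cmp)
[1] flags=1000 LS?T → r3=0xf2
[2] flags=1000 GE?F → skip
[3] flags=0010 → (cmp)
[4] flags=0010 GT?T → r1=0x03
[5] flags=0010 LE?F → skip
[6] flags=1001 → (cmp)
[7] flags=1001 NE?T → r0=0x24
[8] flags=1001 VC?F → skip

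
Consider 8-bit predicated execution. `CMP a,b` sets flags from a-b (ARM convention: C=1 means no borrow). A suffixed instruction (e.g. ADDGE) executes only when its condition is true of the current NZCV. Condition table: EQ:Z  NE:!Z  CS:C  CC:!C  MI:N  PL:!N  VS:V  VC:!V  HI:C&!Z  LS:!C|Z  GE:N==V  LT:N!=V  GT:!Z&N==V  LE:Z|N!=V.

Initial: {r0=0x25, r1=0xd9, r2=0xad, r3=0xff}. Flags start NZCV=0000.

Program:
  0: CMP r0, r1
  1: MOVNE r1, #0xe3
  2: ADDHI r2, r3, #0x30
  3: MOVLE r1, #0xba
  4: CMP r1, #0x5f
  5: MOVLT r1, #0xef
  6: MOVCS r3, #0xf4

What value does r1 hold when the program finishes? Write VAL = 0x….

[0] flags=0000 → (cmp)
[1] flags=0000 NE?T → r1=0xe3
[2] flags=0000 HI?F → skip
[3] flags=0000 LE?F → skip
[4] flags=1010 → (cmp)
[5] flags=1010 LT?T → r1=0xef
[6] flags=1010 CS?T → r3=0xf4

VAL = 0xef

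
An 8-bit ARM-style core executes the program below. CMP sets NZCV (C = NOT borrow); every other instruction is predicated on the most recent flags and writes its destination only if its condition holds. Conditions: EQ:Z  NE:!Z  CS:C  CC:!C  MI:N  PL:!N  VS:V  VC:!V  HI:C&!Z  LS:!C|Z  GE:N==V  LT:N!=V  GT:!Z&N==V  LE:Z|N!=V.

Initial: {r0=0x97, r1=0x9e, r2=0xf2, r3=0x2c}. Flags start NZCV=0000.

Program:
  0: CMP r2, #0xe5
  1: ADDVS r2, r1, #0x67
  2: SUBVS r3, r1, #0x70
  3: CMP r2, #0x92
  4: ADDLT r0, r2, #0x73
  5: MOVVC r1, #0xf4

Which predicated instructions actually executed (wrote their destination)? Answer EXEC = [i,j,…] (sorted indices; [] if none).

EXEC = [5]

0: ✓ CMP  NZCV=0010
1: · ADDVS
2: · SUBVS
3: ✓ CMP  NZCV=0010
4: · ADDLT
5: ✓ MOVVC  r1←0xf4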